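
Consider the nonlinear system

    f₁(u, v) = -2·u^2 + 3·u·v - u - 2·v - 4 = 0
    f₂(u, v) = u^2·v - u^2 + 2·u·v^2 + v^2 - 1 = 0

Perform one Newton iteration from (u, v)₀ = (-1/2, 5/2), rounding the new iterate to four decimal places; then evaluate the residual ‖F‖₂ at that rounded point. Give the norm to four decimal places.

1.7239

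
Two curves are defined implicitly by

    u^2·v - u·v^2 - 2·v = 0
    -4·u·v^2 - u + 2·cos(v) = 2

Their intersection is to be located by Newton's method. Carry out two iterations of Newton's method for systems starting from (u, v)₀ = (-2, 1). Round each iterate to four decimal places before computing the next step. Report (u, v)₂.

(-3.2125, -0.5634)

At (-2, 1): F = (4.0000, 9.080605).
Jacobian J = [[2·u·v - v^2, u^2 - 2·u·v - 2], [-4·v^2 - 1, -8·u·v - 2·sin(v)]].
At the point, J = [[-5.0000, 6.0000], [-5.0000, 14.317058]] (det J = -41.585290).
Solving J·Δ = −F gives Δ = (0.0670, -0.6109).
Then the next iterate is (u, v)₁ = (-1.9330, 0.3891).
Round to (-1.9330, 0.3891) and repeat: F = (0.968322, 2.954117), J = [[-1.655659, 3.240750], [-1.605595, 5.258331]].
Δ = (-1.2795, -0.9525), so (u, v)₂ = (-3.2125, -0.5634).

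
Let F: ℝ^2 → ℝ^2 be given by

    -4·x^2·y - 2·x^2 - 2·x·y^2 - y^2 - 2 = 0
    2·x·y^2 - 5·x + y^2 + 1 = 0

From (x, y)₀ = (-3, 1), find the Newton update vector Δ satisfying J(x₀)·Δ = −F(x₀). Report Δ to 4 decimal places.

At (-3, 1): F = (-51.0000, 11.0000).
Jacobian J = [[-8·x·y - 4·x - 2·y^2, -4·x^2 - 4·x·y - 2·y], [2·y^2 - 5, 4·x·y + 2·y]].
At the point, J = [[34.0000, -26.0000], [-3.0000, -10.0000]] (det J = -418.0000).
Solving J·Δ = −F gives Δ = (1.9043, 0.5287).

(1.9043, 0.5287)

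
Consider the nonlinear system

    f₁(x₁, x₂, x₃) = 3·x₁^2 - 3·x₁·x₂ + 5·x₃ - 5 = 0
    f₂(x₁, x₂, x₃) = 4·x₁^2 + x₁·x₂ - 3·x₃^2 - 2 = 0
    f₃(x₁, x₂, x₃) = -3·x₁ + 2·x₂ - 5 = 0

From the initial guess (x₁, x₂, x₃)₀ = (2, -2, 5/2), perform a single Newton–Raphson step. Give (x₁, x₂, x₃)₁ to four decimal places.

(2.7784, 6.6676, 3.7989)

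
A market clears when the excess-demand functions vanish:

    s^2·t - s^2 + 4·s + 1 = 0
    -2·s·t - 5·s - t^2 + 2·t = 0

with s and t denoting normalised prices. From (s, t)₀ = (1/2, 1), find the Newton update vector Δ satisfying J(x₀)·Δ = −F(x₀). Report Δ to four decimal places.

(-1.0556, 4.8889)

At (1/2, 1): F = (3.0000, -2.5000).
Jacobian J = [[2·s·t - 2·s + 4, s^2], [-2·t - 5, -2·s - 2·t + 2]].
At the point, J = [[4.0000, 0.2500], [-7.0000, -1.0000]] (det J = -2.2500).
Solving J·Δ = −F gives Δ = (-1.0556, 4.8889).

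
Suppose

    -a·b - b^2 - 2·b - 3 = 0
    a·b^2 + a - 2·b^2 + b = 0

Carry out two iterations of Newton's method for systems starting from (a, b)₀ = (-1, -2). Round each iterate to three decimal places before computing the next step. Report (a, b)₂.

(1.431, -1.229)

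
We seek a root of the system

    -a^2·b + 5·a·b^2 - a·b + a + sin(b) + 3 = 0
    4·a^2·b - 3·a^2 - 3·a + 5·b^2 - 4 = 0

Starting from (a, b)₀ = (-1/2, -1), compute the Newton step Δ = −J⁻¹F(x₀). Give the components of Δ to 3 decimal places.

At (-1/2, -1): F = (-1.09147, 0.750).
Jacobian J = [[-2·a·b + 5·b^2 - b + 1, -a^2 + 10·a·b - a + cos(b)], [8·a·b - 6·a - 3, 4·a^2 + 10·b]].
At the point, J = [[6.000, 5.79030], [4.000, -9.000]] (det J = -77.16121).
Solving J·Δ = −F gives Δ = (0.071, 0.115).

(0.071, 0.115)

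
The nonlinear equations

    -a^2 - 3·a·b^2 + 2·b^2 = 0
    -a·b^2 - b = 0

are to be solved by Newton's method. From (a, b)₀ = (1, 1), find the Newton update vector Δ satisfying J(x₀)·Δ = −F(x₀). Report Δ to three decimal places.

(-0.154, -0.615)

At (1, 1): F = (-2.000, -2.000).
Jacobian J = [[-2·a - 3·b^2, -6·a·b + 4·b], [-b^2, -2·a·b - 1]].
At the point, J = [[-5.000, -2.000], [-1.000, -3.000]] (det J = 13.000).
Solving J·Δ = −F gives Δ = (-0.154, -0.615).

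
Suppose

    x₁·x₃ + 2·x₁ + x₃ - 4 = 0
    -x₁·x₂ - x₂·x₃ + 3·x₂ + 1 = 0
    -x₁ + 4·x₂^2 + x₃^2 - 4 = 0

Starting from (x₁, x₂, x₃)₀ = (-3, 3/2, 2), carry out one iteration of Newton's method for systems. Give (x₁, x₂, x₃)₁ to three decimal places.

At (-3, 3/2, 2): F = (-14.000, 7.000, 12.000).
Jacobian J = [[x₃ + 2, 0, x₁ + 1], [-x₂, -x₁ - x₃ + 3, -x₂], [-1, 8·x₂, 2·x₃]].
At the point, J = [[4.000, 0.000, -2.000], [-1.500, 4.000, -1.500], [-1.000, 12.000, 4.000]] (det J = 164.000).
Solving J·Δ = −F gives Δ = (3.341, -0.616, -0.317).
Then the next iterate is (x₁, x₂, x₃)₁ = (0.341, 0.884, 1.683).

(0.341, 0.884, 1.683)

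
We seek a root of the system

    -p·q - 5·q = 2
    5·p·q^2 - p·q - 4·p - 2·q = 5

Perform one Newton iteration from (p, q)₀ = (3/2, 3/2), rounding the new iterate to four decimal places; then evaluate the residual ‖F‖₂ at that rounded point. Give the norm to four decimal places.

At (3/2, 3/2): F = (-11.7500, 0.6250).
Jacobian J = [[-q, -p - 5], [5·q^2 - q - 4, 10·p·q - p - 2]].
At the point, J = [[-1.5000, -6.5000], [5.7500, 19.0000]] (det J = 8.8750).
Solving J·Δ = −F gives Δ = (24.6972, -7.5070).
Then the next iterate is (p, q)₁ = (26.1972, -6.0070).
Re-evaluating at (26.1972, -6.0070): F = (185.401580, 4786.097023), so ‖F‖₂ = 4789.6867.

4789.6867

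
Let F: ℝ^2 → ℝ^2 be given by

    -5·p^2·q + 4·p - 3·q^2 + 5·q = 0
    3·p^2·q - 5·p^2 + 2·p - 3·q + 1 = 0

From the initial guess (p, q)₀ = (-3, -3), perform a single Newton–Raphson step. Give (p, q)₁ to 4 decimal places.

(-7.3023, 17.5000)

At (-3, -3): F = (81.0000, -122.0000).
Jacobian J = [[-10·p·q + 4, -5·p^2 - 6·q + 5], [6·p·q - 10·p + 2, 3·p^2 - 3]].
At the point, J = [[-86.0000, -22.0000], [86.0000, 24.0000]] (det J = -172.0000).
Solving J·Δ = −F gives Δ = (-4.3023, 20.5000).
Then the next iterate is (p, q)₁ = (-7.3023, 17.5000).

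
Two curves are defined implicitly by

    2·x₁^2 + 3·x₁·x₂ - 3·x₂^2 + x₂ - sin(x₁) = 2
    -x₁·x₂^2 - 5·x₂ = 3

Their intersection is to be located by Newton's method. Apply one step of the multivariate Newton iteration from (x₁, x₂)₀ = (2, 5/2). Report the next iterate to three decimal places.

(1.025, 1.040)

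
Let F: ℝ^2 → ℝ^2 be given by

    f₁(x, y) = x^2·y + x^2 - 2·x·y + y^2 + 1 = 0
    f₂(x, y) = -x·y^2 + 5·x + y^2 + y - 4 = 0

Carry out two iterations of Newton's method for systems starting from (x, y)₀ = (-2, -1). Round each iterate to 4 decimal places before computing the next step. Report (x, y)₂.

(1.7105, 0.6462)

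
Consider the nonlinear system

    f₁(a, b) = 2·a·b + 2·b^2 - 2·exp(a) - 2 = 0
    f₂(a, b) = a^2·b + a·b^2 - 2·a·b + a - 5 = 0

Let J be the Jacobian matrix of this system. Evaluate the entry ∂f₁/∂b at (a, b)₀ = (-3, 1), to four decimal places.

∂f₁/∂b = 2·a + 4·b.
At (-3, 1) this is -2.0000.

-2.0000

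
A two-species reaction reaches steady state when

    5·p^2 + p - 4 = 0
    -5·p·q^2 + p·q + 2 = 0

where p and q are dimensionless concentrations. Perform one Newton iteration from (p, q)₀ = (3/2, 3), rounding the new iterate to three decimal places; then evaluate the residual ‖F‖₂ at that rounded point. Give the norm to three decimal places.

17.575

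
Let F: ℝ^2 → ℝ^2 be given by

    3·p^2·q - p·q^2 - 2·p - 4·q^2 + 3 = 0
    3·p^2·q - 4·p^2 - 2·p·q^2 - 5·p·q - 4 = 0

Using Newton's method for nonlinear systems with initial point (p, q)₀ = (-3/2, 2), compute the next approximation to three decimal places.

(-1.022, 1.390)

At (-3/2, 2): F = (9.500, 27.500).
Jacobian J = [[6·p·q - q^2 - 2, 3·p^2 - 2·p·q - 8·q], [6·p·q - 8·p - 2·q^2 - 5·q, 3·p^2 - 4·p·q - 5·p]].
At the point, J = [[-24.000, -3.250], [-24.000, 26.250]] (det J = -708.000).
Solving J·Δ = −F gives Δ = (0.478, -0.610).
Then the next iterate is (p, q)₁ = (-1.022, 1.390).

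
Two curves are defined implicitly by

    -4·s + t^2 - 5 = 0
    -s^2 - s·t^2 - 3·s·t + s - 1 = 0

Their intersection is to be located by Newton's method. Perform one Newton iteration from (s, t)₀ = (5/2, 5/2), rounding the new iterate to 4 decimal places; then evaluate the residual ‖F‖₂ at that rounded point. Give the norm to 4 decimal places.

At (5/2, 5/2): F = (-8.7500, -39.1250).
Jacobian J = [[-4, 2·t], [-2·s - t^2 - 3·t + 1, -2·s·t - 3·s]].
At the point, J = [[-4.0000, 5.0000], [-17.7500, -20.0000]] (det J = 168.7500).
Solving J·Δ = −F gives Δ = (-2.1963, -0.0070).
Then the next iterate is (s, t)₁ = (0.3037, 2.4930).
Re-evaluating at (0.3037, 2.4930): F = (0.000249, -4.947416), so ‖F‖₂ = 4.9474.

4.9474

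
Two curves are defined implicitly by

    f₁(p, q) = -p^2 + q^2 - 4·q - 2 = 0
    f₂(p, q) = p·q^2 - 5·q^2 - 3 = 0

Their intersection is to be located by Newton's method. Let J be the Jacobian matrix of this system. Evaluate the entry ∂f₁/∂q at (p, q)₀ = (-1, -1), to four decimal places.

∂f₁/∂q = 2·q - 4.
At (-1, -1) this is -6.0000.

-6.0000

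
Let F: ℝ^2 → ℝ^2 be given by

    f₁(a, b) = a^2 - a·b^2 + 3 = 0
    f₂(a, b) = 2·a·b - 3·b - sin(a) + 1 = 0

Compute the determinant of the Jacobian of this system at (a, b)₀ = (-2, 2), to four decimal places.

J = [[2·a - b^2, -2·a·b], [2·b - cos(a), 2·a - 3]].
At the point, J = [[-8.0000, 8.0000], [4.416147, -7.0000]].
det J = 20.6708.

20.6708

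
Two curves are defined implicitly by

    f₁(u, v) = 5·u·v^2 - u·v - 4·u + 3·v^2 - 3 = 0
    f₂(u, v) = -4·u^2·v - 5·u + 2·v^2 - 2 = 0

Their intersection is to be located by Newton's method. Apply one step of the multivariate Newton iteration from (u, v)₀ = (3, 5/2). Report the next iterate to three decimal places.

(1.826, 1.799)

At (3, 5/2): F = (90.000, -94.500).
Jacobian J = [[5·v^2 - v - 4, 10·u·v - u + 6·v], [-8·u·v - 5, -4·u^2 + 4·v]].
At the point, J = [[24.750, 87.000], [-65.000, -26.000]] (det J = 5011.500).
Solving J·Δ = −F gives Δ = (-1.174, -0.701).
Then the next iterate is (u, v)₁ = (1.826, 1.799).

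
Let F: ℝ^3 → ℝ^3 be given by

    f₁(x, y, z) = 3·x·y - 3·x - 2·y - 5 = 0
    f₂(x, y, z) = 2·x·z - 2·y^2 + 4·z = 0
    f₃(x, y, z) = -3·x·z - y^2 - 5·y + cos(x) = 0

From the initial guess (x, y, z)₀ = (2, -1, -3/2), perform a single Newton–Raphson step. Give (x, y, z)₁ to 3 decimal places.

(0.446, 0.419, -1.042)

At (2, -1, -3/2): F = (-15.000, -14.000, 12.58385).
Jacobian J = [[3·y - 3, 3·x - 2, 0], [2·z, -4·y, 2·x + 4], [-3·z - sin(x), -2·y - 5, -3·x]].
At the point, J = [[-6.000, 4.000, 0.000], [-3.000, 4.000, 8.000], [3.59070, -3.000, -6.000]] (det J = 42.90248).
Solving J·Δ = −F gives Δ = (-1.554, 1.419, 0.458).
Then the next iterate is (x, y, z)₁ = (0.446, 0.419, -1.042).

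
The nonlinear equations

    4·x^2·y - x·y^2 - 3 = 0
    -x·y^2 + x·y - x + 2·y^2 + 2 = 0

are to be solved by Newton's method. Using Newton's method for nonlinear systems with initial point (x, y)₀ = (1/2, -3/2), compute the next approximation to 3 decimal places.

At (1/2, -3/2): F = (-5.625, 4.125).
Jacobian J = [[8·x·y - y^2, 4·x^2 - 2·x·y], [-y^2 + y - 1, -2·x·y + x + 4·y]].
At the point, J = [[-8.250, 2.500], [-4.750, -4.000]] (det J = 44.875).
Solving J·Δ = −F gives Δ = (-0.272, 1.354).
Then the next iterate is (x, y)₁ = (0.228, -0.146).

(0.228, -0.146)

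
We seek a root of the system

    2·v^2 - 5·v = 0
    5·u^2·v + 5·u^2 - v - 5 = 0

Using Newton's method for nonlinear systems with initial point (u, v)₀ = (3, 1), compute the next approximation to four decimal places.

At (3, 1): F = (-3.0000, 84.0000).
Jacobian J = [[0, 4·v - 5], [10·u·v + 10·u, 5·u^2 - 1]].
At the point, J = [[0.0000, -1.0000], [60.0000, 44.0000]] (det J = 60.0000).
Solving J·Δ = −F gives Δ = (0.8000, -3.0000).
Then the next iterate is (u, v)₁ = (3.8000, -2.0000).

(3.8000, -2.0000)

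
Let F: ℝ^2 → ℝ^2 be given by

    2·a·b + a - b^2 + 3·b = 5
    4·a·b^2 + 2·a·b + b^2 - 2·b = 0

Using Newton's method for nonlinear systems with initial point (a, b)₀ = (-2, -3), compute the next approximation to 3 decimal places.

(-2.736, -1.136)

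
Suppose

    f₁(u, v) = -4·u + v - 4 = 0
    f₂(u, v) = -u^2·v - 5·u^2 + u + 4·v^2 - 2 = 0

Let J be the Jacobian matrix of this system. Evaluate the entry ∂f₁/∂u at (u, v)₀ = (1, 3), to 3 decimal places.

∂f₁/∂u = -4.
At (1, 3) this is -4.000.

-4.000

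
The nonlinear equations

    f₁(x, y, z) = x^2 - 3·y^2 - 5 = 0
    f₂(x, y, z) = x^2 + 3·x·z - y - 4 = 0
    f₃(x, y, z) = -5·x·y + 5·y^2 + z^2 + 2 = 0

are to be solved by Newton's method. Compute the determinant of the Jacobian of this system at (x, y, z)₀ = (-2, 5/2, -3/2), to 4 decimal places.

J = [[2·x, -6·y, 0], [2·x + 3·z, -1, 3·x], [-5·y, -5·x + 10·y, 2·z]].
At the point, J = [[-4.0000, -15.0000, 0.0000], [-8.5000, -1.0000, -6.0000], [-12.5000, 35.0000, -3.0000]].
det J = -1594.5000.

-1594.5000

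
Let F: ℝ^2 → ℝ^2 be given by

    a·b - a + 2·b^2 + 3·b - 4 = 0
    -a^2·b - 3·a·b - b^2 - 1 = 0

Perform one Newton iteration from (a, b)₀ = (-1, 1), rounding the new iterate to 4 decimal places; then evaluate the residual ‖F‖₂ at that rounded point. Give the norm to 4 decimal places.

At (-1, 1): F = (1.0000, 0.0000).
Jacobian J = [[b - 1, a + 4·b + 3], [-2·a·b - 3·b, -a^2 - 3·a - 2·b]].
At the point, J = [[0.0000, 6.0000], [-1.0000, 0.0000]] (det J = 6.0000).
Solving J·Δ = −F gives Δ = (0.0000, -0.1667).
Then the next iterate is (a, b)₁ = (-1.0000, 0.8333).
Re-evaluating at (-1.0000, 0.8333): F = (0.055378, -0.027789), so ‖F‖₂ = 0.0620.

0.0620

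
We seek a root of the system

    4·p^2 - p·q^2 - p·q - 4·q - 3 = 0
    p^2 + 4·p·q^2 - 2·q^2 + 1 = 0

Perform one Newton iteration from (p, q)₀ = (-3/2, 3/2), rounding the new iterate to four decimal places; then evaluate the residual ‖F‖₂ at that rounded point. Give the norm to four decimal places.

4.0292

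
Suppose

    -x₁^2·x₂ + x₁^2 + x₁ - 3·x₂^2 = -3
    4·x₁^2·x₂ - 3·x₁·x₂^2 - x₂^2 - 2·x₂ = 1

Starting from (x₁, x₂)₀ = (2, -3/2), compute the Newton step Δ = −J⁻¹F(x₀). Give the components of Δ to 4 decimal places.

(-0.8863, 0.2999)

At (2, -3/2): F = (8.2500, -37.7500).
Jacobian J = [[-2·x₁·x₂ + 2·x₁ + 1, -x₁^2 - 6·x₂], [8·x₁·x₂ - 3·x₂^2, 4·x₁^2 - 6·x₁·x₂ - 2·x₂ - 2]].
At the point, J = [[11.0000, 5.0000], [-30.7500, 35.0000]] (det J = 538.7500).
Solving J·Δ = −F gives Δ = (-0.8863, 0.2999).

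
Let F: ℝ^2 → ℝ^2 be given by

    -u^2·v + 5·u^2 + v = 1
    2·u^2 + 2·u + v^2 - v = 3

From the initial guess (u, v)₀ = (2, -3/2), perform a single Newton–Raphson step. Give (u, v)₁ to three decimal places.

(1.247, -0.196)

At (2, -3/2): F = (23.500, 12.750).
Jacobian J = [[-2·u·v + 10·u, -u^2 + 1], [4·u + 2, 2·v - 1]].
At the point, J = [[26.000, -3.000], [10.000, -4.000]] (det J = -74.000).
Solving J·Δ = −F gives Δ = (-0.753, 1.304).
Then the next iterate is (u, v)₁ = (1.247, -0.196).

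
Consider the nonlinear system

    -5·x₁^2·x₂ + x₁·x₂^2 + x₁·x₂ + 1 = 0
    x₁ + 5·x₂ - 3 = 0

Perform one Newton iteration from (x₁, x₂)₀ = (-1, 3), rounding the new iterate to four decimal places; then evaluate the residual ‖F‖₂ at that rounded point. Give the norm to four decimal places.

4.5392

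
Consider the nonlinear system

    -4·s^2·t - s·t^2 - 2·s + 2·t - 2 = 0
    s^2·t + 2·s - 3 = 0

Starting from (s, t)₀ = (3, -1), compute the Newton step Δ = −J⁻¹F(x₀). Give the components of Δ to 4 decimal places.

(-0.5065, 0.4416)

At (3, -1): F = (23.0000, -6.0000).
Jacobian J = [[-8·s·t - t^2 - 2, -4·s^2 - 2·s·t + 2], [2·s·t + 2, s^2]].
At the point, J = [[21.0000, -28.0000], [-4.0000, 9.0000]] (det J = 77.0000).
Solving J·Δ = −F gives Δ = (-0.5065, 0.4416).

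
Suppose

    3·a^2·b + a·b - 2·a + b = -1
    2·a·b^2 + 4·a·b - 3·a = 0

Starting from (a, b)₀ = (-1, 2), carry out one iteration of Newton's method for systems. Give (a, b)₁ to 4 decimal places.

(-0.3429, 1.6286)

At (-1, 2): F = (9.0000, -13.0000).
Jacobian J = [[6·a·b + b - 2, 3·a^2 + a + 1], [2·b^2 + 4·b - 3, 4·a·b + 4·a]].
At the point, J = [[-12.0000, 3.0000], [13.0000, -12.0000]] (det J = 105.0000).
Solving J·Δ = −F gives Δ = (0.6571, -0.3714).
Then the next iterate is (a, b)₁ = (-0.3429, 1.6286).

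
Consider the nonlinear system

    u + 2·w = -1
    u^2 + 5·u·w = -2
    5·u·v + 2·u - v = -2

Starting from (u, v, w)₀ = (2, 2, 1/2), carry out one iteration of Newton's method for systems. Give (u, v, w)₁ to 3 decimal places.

(8.000, -8.667, -4.500)

At (2, 2, 1/2): F = (4.000, 11.000, 24.000).
Jacobian J = [[1, 0, 2], [2·u + 5·w, 0, 5·u], [5·v + 2, 5·u - 1, 0]].
At the point, J = [[1.000, 0.000, 2.000], [6.500, 0.000, 10.000], [12.000, 9.000, 0.000]] (det J = 27.000).
Solving J·Δ = −F gives Δ = (6.000, -10.667, -5.000).
Then the next iterate is (u, v, w)₁ = (8.000, -8.667, -4.500).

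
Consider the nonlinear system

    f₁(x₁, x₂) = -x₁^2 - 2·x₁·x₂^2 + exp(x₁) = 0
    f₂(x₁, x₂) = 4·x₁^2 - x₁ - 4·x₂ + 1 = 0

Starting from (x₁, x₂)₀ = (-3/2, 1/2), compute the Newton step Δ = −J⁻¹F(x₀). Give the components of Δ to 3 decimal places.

(0.832, -0.330)

At (-3/2, 1/2): F = (-1.27687, 9.500).
Jacobian J = [[-2·x₁ - 2·x₂^2 + exp(x₁), -4·x₁·x₂], [8·x₁ - 1, -4]].
At the point, J = [[2.72313, 3.000], [-13.000, -4.000]] (det J = 28.10748).
Solving J·Δ = −F gives Δ = (0.832, -0.330).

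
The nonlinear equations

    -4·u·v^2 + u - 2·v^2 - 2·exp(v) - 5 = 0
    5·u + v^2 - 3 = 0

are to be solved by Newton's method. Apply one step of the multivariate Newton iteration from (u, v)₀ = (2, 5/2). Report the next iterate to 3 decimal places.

(-0.129, 1.979)

At (2, 5/2): F = (-89.86499, 13.250).
Jacobian J = [[-4·v^2 + 1, -8·u·v - 4·v - 2·exp(v)], [5, 2·v]].
At the point, J = [[-24.000, -74.36499], [5.000, 5.000]] (det J = 251.82494).
Solving J·Δ = −F gives Δ = (-2.129, -0.521).
Then the next iterate is (u, v)₁ = (-0.129, 1.979).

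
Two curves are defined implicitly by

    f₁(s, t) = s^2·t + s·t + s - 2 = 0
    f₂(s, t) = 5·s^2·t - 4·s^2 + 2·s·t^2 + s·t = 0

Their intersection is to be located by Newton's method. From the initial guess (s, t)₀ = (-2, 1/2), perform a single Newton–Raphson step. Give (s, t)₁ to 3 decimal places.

(-3.238, 1.690)

At (-2, 1/2): F = (-3.000, -8.000).
Jacobian J = [[2·s·t + t + 1, s^2 + s], [10·s·t - 8·s + 2·t^2 + t, 5·s^2 + 4·s·t + s]].
At the point, J = [[-0.500, 2.000], [7.000, 14.000]] (det J = -21.000).
Solving J·Δ = −F gives Δ = (-1.238, 1.190).
Then the next iterate is (s, t)₁ = (-3.238, 1.690).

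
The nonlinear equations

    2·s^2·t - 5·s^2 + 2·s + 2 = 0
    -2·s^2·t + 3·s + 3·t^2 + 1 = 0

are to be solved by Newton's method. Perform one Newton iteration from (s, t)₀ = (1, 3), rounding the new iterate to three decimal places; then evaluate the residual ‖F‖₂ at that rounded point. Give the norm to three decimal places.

At (1, 3): F = (5.000, 25.000).
Jacobian J = [[4·s·t - 10·s + 2, 2·s^2], [-4·s·t + 3, -2·s^2 + 6·t]].
At the point, J = [[4.000, 2.000], [-9.000, 16.000]] (det J = 82.000).
Solving J·Δ = −F gives Δ = (-0.366, -1.768).
Then the next iterate is (s, t)₁ = (0.634, 1.232).
Re-evaluating at (0.634, 1.232): F = (2.24864, 6.46505), so ‖F‖₂ = 6.845.

6.845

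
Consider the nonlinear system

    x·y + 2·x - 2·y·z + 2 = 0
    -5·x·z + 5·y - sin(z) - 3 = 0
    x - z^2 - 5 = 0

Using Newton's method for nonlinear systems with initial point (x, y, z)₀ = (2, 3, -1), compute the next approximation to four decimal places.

At (2, 3, -1): F = (18.0000, 22.841471, -4.0000).
Jacobian J = [[y + 2, x - 2·z, -2·y], [-5·z, 5, -5·x - cos(z)], [1, 0, -2·z]].
At the point, J = [[5.0000, 4.0000, -6.0000], [5.0000, 5.0000, -10.540302], [1.0000, 0.0000, 2.0000]] (det J = -2.161209).
Solving J·Δ = −F gives Δ = (21.2442, -43.9883, -8.6221).
Then the next iterate is (x, y, z)₁ = (23.2442, -40.9883, -9.6221).

(23.2442, -40.9883, -9.6221)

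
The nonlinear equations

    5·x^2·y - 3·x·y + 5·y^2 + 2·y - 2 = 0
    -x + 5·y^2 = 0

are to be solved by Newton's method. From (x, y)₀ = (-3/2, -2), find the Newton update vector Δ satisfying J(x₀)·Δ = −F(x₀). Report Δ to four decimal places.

At (-3/2, -2): F = (-17.5000, 21.5000).
Jacobian J = [[10·x·y - 3·y, 5·x^2 - 3·x + 10·y + 2], [-1, 10·y]].
At the point, J = [[36.0000, -2.2500], [-1.0000, -20.0000]] (det J = -722.2500).
Solving J·Δ = −F gives Δ = (0.5516, 1.0474).

(0.5516, 1.0474)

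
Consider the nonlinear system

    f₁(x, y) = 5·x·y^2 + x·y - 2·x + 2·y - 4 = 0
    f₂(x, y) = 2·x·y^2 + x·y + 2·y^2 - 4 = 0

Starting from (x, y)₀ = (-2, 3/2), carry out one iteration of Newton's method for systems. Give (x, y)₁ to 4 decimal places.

(-0.2447, 1.3790)

At (-2, 3/2): F = (-22.5000, -11.5000).
Jacobian J = [[5·y^2 + y - 2, 10·x·y + x + 2], [2·y^2 + y, 4·x·y + x + 4·y]].
At the point, J = [[10.7500, -30.0000], [6.0000, -8.0000]] (det J = 94.0000).
Solving J·Δ = −F gives Δ = (1.7553, -0.1210).
Then the next iterate is (x, y)₁ = (-0.2447, 1.3790).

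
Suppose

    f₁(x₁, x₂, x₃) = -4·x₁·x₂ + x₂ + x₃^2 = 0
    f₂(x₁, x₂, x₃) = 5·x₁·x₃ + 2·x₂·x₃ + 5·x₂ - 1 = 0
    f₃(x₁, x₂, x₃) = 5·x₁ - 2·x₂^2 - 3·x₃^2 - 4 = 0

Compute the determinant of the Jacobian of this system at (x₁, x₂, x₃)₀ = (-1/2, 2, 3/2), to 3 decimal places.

405.000

J = [[-4·x₂, -4·x₁ + 1, 2·x₃], [5·x₃, 2·x₃ + 5, 5·x₁ + 2·x₂], [5, -4·x₂, -6·x₃]].
At the point, J = [[-8.000, 3.000, 3.000], [7.500, 8.000, 1.500], [5.000, -8.000, -9.000]].
det J = 405.000.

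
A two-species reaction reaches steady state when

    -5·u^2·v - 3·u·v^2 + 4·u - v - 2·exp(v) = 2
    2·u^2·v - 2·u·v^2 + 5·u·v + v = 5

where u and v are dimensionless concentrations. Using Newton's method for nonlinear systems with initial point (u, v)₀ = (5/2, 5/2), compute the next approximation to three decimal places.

At (5/2, 5/2): F = (-143.86499, 28.750).
Jacobian J = [[-10·u·v - 3·v^2 + 4, -5·u^2 - 6·u·v - 2·exp(v) - 1], [4·u·v - 2·v^2 + 5·v, 2·u^2 - 4·u·v + 5·u + 1]].
At the point, J = [[-77.250, -94.11499], [25.000, 1.000]] (det J = 2275.62470).
Solving J·Δ = −F gives Δ = (-1.126, -0.605).
Then the next iterate is (u, v)₁ = (1.374, 1.895).

(1.374, 1.895)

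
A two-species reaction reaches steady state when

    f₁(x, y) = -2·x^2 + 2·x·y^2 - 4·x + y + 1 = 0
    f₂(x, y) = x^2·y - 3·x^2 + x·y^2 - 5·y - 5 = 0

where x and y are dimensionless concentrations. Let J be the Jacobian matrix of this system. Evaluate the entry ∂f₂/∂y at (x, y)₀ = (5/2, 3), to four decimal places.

∂f₂/∂y = x^2 + 2·x·y - 5.
At (5/2, 3) this is 16.2500.

16.2500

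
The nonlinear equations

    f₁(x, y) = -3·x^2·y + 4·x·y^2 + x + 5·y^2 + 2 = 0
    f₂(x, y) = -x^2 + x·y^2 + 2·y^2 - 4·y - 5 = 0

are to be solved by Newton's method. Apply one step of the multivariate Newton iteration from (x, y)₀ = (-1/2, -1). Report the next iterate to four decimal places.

At (-1/2, -1): F = (5.2500, 0.2500).
Jacobian J = [[-6·x·y + 4·y^2 + 1, -3·x^2 + 8·x·y + 10·y], [-2·x + y^2, 2·x·y + 4·y - 4]].
At the point, J = [[2.0000, -6.7500], [2.0000, -7.0000]] (det J = -0.5000).
Solving J·Δ = −F gives Δ = (-70.1250, -20.0000).
Then the next iterate is (x, y)₁ = (-70.6250, -21.0000).

(-70.6250, -21.0000)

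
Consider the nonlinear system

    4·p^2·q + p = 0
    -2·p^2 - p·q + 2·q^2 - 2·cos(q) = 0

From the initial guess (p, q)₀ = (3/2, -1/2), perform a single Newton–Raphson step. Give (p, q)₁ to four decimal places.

At (3/2, -1/2): F = (-3.0000, -5.005165).
Jacobian J = [[8·p·q + 1, 4·p^2], [-4·p - q, -p + 4·q + 2·sin(q)]].
At the point, J = [[-5.0000, 9.0000], [-5.5000, -4.458851]] (det J = 71.794255).
Solving J·Δ = −F gives Δ = (-0.8138, -0.1188).
Then the next iterate is (p, q)₁ = (0.6862, -0.6188).

(0.6862, -0.6188)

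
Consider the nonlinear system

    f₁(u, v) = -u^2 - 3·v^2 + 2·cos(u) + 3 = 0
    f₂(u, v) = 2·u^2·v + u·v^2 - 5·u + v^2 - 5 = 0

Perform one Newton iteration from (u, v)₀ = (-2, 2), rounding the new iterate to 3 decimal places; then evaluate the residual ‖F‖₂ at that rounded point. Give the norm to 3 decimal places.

4.656

At (-2, 2): F = (-13.83229, 17.000).
Jacobian J = [[-2·u - 2·sin(u), -6·v], [4·u·v + v^2 - 5, 2·u^2 + 2·u·v + 2·v]].
At the point, J = [[5.81859, -12.000], [-17.000, 4.000]] (det J = -180.72562).
Solving J·Δ = −F gives Δ = (0.823, -0.754).
Then the next iterate is (u, v)₁ = (-1.177, 1.246).
Re-evaluating at (-1.177, 1.246): F = (-2.27548, 4.06244), so ‖F‖₂ = 4.656.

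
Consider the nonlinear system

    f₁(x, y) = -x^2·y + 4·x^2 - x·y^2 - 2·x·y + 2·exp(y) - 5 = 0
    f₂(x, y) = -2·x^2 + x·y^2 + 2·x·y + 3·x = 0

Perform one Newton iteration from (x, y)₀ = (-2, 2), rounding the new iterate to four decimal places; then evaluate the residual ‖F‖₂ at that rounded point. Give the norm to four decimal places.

11.2458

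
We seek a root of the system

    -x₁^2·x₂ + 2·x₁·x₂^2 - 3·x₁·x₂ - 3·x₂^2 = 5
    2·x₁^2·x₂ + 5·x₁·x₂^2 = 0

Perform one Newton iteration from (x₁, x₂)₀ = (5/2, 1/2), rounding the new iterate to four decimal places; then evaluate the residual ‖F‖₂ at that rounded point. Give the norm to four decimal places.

475.5760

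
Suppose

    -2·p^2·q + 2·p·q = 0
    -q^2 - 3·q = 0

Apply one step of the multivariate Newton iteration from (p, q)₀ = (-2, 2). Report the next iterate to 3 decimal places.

(-1.657, 0.571)

At (-2, 2): F = (-24.000, -10.000).
Jacobian J = [[-4·p·q + 2·q, -2·p^2 + 2·p], [0, -2·q - 3]].
At the point, J = [[20.000, -12.000], [0.000, -7.000]] (det J = -140.000).
Solving J·Δ = −F gives Δ = (0.343, -1.429).
Then the next iterate is (p, q)₁ = (-1.657, 0.571).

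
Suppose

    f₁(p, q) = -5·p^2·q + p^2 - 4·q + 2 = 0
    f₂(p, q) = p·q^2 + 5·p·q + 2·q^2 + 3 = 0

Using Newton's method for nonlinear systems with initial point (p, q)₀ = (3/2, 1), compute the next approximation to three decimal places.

(2.155, -0.236)

At (3/2, 1): F = (-11.000, 14.000).
Jacobian J = [[-10·p·q + 2·p, -5·p^2 - 4], [q^2 + 5·q, 2·p·q + 5·p + 4·q]].
At the point, J = [[-12.000, -15.250], [6.000, 14.500]] (det J = -82.500).
Solving J·Δ = −F gives Δ = (0.655, -1.236).
Then the next iterate is (p, q)₁ = (2.155, -0.236).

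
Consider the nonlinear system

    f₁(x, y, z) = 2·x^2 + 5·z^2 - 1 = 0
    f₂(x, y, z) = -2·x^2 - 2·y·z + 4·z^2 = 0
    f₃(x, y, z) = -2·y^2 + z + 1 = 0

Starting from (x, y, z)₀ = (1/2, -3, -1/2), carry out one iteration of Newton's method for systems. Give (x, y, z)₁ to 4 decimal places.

At (1/2, -3, -1/2): F = (0.7500, -2.5000, -17.5000).
Jacobian J = [[4·x, 0, 10·z], [-4·x, -2·z, -2·y + 8·z], [0, -4·y, 1]].
At the point, J = [[2.0000, 0.0000, -5.0000], [-2.0000, 1.0000, 2.0000], [0.0000, 12.0000, 1.0000]] (det J = 74.0000).
Solving J·Δ = −F gives Δ = (-0.6115, 1.4662, -0.0946).
Then the next iterate is (x, y, z)₁ = (-0.1115, -1.5338, -0.5946).

(-0.1115, -1.5338, -0.5946)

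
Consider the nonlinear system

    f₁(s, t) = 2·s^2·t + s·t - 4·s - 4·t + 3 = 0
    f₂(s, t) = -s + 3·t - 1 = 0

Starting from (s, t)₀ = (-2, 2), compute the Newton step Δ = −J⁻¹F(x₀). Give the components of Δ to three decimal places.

(0.596, -2.135)

At (-2, 2): F = (15.000, 7.000).
Jacobian J = [[4·s·t + t - 4, 2·s^2 + s - 4], [-1, 3]].
At the point, J = [[-18.000, 2.000], [-1.000, 3.000]] (det J = -52.000).
Solving J·Δ = −F gives Δ = (0.596, -2.135).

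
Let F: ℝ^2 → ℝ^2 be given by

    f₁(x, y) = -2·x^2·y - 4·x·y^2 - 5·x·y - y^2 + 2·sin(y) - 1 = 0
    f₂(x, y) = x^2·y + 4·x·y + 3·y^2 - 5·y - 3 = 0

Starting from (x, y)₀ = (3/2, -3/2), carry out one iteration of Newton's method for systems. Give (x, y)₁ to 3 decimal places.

(1.224, -1.192)

At (3/2, -3/2): F = (-0.74499, -1.125).
Jacobian J = [[-4·x·y - 4·y^2 - 5·y, -2·x^2 - 8·x·y - 5·x - 2·y + 2·cos(y)], [2·x·y + 4·y, x^2 + 4·x + 6·y - 5]].
At the point, J = [[7.500, 9.14147], [-10.500, -5.750]] (det J = 52.86048).
Solving J·Δ = −F gives Δ = (-0.276, 0.308).
Then the next iterate is (x, y)₁ = (1.224, -1.192).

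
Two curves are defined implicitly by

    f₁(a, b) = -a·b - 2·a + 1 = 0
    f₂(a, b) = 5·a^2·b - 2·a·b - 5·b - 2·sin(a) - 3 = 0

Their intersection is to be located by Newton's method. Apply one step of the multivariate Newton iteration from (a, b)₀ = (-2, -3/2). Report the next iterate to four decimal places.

(-0.7382, -2.1846)

At (-2, -3/2): F = (2.0000, -29.681405).
Jacobian J = [[-b - 2, -a], [10·a·b - 2·b - 2·cos(a), 5·a^2 - 2·a - 5]].
At the point, J = [[-0.5000, 2.0000], [33.832294, 19.0000]] (det J = -77.164587).
Solving J·Δ = −F gives Δ = (1.2618, -0.6846).
Then the next iterate is (a, b)₁ = (-0.7382, -2.1846).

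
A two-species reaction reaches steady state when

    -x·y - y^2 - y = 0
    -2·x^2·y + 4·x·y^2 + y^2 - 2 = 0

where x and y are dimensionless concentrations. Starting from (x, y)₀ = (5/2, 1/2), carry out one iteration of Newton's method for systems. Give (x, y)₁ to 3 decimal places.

At (5/2, 1/2): F = (-2.000, -5.500).
Jacobian J = [[-y, -x - 2·y - 1], [-4·x·y + 4·y^2, -2·x^2 + 8·x·y + 2·y]].
At the point, J = [[-0.500, -4.500], [-4.000, -1.500]] (det J = -17.250).
Solving J·Δ = −F gives Δ = (-1.261, -0.304).
Then the next iterate is (x, y)₁ = (1.239, 0.196).

(1.239, 0.196)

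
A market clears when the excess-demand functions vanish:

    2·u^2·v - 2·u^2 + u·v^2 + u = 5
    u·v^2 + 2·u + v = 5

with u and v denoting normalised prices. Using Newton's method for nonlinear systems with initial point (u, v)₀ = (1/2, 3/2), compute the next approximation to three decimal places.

At (1/2, 3/2): F = (-3.125, -1.375).
Jacobian J = [[4·u·v - 4·u + v^2 + 1, 2·u^2 + 2·u·v], [v^2 + 2, 2·u·v + 1]].
At the point, J = [[4.250, 2.000], [4.250, 2.500]] (det J = 2.125).
Solving J·Δ = −F gives Δ = (2.382, -3.500).
Then the next iterate is (u, v)₁ = (2.882, -2.000).

(2.882, -2.000)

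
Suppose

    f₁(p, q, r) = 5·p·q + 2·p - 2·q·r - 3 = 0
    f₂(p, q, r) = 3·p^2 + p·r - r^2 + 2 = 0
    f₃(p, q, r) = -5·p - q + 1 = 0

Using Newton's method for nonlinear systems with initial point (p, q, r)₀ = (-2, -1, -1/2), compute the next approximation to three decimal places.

(2.500, -11.500, -42.000)

At (-2, -1, -1/2): F = (2.000, 14.750, 12.000).
Jacobian J = [[5·q + 2, 5·p - 2·r, -2·q], [6·p + r, 0, p - 2·r], [-5, -1, 0]].
At the point, J = [[-3.000, -9.000, 2.000], [-12.500, 0.000, -1.000], [-5.000, -1.000, 0.000]] (det J = -17.000).
Solving J·Δ = −F gives Δ = (4.500, -10.500, -41.500).
Then the next iterate is (p, q, r)₁ = (2.500, -11.500, -42.000).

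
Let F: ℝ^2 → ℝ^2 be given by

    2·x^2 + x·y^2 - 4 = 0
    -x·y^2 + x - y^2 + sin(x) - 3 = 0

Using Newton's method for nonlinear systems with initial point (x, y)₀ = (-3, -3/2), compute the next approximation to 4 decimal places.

(-2.6348, -1.9099)

At (-3, -3/2): F = (7.2500, -1.641120).
Jacobian J = [[4·x + y^2, 2·x·y], [-y^2 + cos(x) + 1, -2·x·y - 2·y]].
At the point, J = [[-9.7500, 9.0000], [-2.239992, -6.0000]] (det J = 78.659932).
Solving J·Δ = −F gives Δ = (0.3652, -0.4099).
Then the next iterate is (x, y)₁ = (-2.6348, -1.9099).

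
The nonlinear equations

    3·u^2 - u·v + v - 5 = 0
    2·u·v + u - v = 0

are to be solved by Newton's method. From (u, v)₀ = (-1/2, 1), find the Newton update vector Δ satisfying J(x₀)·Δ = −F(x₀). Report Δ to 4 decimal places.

(-2.6429, -5.2143)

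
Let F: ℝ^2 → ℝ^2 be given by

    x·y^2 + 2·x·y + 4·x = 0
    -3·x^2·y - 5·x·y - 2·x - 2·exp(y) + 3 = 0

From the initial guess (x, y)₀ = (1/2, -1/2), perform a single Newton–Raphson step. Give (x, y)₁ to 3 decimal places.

(-0.046, -0.204)

At (1/2, -1/2): F = (1.625, 2.41194).
Jacobian J = [[y^2 + 2·y + 4, 2·x·y + 2·x], [-6·x·y - 5·y - 2, -3·x^2 - 5·x - 2·exp(y)]].
At the point, J = [[3.250, 0.500], [2.000, -4.46306]] (det J = -15.50495).
Solving J·Δ = −F gives Δ = (-0.546, 0.296).
Then the next iterate is (x, y)₁ = (-0.046, -0.204).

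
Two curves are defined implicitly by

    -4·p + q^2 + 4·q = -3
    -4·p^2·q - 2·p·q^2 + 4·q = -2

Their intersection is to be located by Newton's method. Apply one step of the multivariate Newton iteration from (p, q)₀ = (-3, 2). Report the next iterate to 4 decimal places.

(-2.6944, -1.2222)

At (-3, 2): F = (27.0000, -38.0000).
Jacobian J = [[-4, 2·q + 4], [-8·p·q - 2·q^2, -4·p^2 - 4·p·q + 4]].
At the point, J = [[-4.0000, 8.0000], [40.0000, -8.0000]] (det J = -288.0000).
Solving J·Δ = −F gives Δ = (0.3056, -3.2222).
Then the next iterate is (p, q)₁ = (-2.6944, -1.2222).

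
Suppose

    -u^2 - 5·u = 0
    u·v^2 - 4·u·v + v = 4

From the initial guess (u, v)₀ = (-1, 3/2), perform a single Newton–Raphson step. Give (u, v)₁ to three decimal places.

At (-1, 3/2): F = (4.000, 1.250).
Jacobian J = [[-2·u - 5, 0], [v^2 - 4·v, 2·u·v - 4·u + 1]].
At the point, J = [[-3.000, 0.000], [-3.750, 2.000]] (det J = -6.000).
Solving J·Δ = −F gives Δ = (1.333, 1.875).
Then the next iterate is (u, v)₁ = (0.333, 3.375).

(0.333, 3.375)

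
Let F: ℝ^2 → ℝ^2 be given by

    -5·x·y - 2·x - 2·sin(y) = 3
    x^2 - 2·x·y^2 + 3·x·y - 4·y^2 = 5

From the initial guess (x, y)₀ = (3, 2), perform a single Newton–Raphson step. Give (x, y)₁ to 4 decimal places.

(0.6430, 1.1152)

At (3, 2): F = (-40.818595, -18.0000).
Jacobian J = [[-5·y - 2, -5·x - 2·cos(y)], [2·x - 2·y^2 + 3·y, -4·x·y + 3·x - 8·y]].
At the point, J = [[-12.0000, -14.167706], [4.0000, -31.0000]] (det J = 428.670825).
Solving J·Δ = −F gives Δ = (-2.3570, -0.8848).
Then the next iterate is (x, y)₁ = (0.6430, 1.1152).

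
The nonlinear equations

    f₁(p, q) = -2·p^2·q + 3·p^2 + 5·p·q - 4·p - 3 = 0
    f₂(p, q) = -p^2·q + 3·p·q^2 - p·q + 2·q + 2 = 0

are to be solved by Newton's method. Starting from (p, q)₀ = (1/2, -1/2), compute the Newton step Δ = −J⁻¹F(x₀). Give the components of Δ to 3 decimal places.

At (1/2, -1/2): F = (-5.250, 1.750).
Jacobian J = [[-4·p·q + 6·p + 5·q - 4, -2·p^2 + 5·p], [-2·p·q + 3·q^2 - q, -p^2 + 6·p·q - p + 2]].
At the point, J = [[-2.500, 2.000], [1.750, -0.250]] (det J = -2.875).
Solving J·Δ = −F gives Δ = (-0.761, 1.674).

(-0.761, 1.674)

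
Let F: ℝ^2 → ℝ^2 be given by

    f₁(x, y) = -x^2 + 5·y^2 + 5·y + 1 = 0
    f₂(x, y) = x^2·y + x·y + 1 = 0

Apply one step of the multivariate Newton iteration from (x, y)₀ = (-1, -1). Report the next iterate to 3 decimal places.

(-2.000, -1.400)

At (-1, -1): F = (0.000, 1.000).
Jacobian J = [[-2·x, 10·y + 5], [2·x·y + y, x^2 + x]].
At the point, J = [[2.000, -5.000], [1.000, 0.000]] (det J = 5.000).
Solving J·Δ = −F gives Δ = (-1.000, -0.400).
Then the next iterate is (x, y)₁ = (-2.000, -1.400).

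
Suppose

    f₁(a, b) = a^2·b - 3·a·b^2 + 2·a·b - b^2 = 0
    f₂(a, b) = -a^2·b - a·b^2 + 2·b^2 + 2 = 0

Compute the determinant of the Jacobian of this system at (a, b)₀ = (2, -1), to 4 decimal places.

J = [[2·a·b - 3·b^2 + 2·b, a^2 - 6·a·b + 2·a - 2·b], [-2·a·b - b^2, -a^2 - 2·a·b + 4·b]].
At the point, J = [[-9.0000, 22.0000], [3.0000, -4.0000]].
det J = -30.0000.

-30.0000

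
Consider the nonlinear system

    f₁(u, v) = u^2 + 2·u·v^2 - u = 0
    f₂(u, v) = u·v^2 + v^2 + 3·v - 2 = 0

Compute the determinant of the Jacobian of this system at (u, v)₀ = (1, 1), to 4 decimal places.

17.0000

J = [[2·u + 2·v^2 - 1, 4·u·v], [v^2, 2·u·v + 2·v + 3]].
At the point, J = [[3.0000, 4.0000], [1.0000, 7.0000]].
det J = 17.0000.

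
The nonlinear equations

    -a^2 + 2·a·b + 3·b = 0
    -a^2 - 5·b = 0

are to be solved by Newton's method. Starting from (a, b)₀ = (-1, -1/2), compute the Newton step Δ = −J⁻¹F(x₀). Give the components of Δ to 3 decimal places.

(0.857, 0.643)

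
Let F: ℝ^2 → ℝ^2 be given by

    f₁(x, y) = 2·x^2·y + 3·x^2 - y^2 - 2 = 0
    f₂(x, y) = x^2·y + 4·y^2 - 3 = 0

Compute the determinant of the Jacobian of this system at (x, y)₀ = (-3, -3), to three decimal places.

J = [[4·x·y + 6·x, 2·x^2 - 2·y], [2·x·y, x^2 + 8·y]].
At the point, J = [[18.000, 24.000], [18.000, -15.000]].
det J = -702.000.

-702.000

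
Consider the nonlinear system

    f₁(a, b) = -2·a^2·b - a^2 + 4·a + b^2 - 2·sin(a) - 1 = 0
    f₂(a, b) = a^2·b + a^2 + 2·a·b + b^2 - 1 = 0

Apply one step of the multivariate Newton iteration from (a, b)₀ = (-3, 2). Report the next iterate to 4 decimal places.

(-0.7797, 3.8691)

At (-3, 2): F = (-53.717760, 18.0000).
Jacobian J = [[-4·a·b - 2·a - 2·cos(a) + 4, -2·a^2 + 2·b], [2·a·b + 2·a + 2·b, a^2 + 2·a + 2·b]].
At the point, J = [[35.979985, -14.0000], [-14.0000, 7.0000]] (det J = 55.859895).
Solving J·Δ = −F gives Δ = (2.2203, 1.8691).
Then the next iterate is (a, b)₁ = (-0.7797, 3.8691).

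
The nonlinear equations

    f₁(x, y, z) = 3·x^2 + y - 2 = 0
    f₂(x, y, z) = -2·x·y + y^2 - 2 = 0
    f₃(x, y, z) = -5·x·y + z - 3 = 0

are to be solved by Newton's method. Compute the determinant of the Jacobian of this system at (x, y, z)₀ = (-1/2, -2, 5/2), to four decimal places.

J = [[6·x, 1, 0], [-2·y, -2·x + 2·y, 0], [-5·y, -5·x, 1]].
At the point, J = [[-3.0000, 1.0000, 0.0000], [4.0000, -3.0000, 0.0000], [10.0000, 2.5000, 1.0000]].
det J = 5.0000.

5.0000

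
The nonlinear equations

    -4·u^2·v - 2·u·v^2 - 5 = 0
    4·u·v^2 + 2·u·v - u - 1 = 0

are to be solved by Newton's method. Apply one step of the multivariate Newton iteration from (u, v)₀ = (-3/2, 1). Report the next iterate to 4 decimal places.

(-0.4667, 0.7778)

At (-3/2, 1): F = (-11.0000, -8.5000).
Jacobian J = [[-8·u·v - 2·v^2, -4·u^2 - 4·u·v], [4·v^2 + 2·v - 1, 8·u·v + 2·u]].
At the point, J = [[10.0000, -3.0000], [5.0000, -15.0000]] (det J = -135.0000).
Solving J·Δ = −F gives Δ = (1.0333, -0.2222).
Then the next iterate is (u, v)₁ = (-0.4667, 0.7778).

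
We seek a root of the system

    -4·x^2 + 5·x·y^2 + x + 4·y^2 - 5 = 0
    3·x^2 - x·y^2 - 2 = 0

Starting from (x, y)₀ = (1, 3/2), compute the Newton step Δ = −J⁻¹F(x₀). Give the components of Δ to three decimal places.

At (1, 3/2): F = (12.250, -1.250).
Jacobian J = [[-8·x + 5·y^2 + 1, 10·x·y + 8·y], [6·x - y^2, -2·x·y]].
At the point, J = [[4.250, 27.000], [3.750, -3.000]] (det J = -114.000).
Solving J·Δ = −F gives Δ = (-0.026, -0.450).

(-0.026, -0.450)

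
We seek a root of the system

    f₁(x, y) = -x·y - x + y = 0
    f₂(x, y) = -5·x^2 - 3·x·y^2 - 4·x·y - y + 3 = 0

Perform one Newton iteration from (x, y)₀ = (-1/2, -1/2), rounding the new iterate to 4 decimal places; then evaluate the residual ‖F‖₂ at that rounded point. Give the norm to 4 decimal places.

At (-1/2, -1/2): F = (-0.2500, 1.6250).
Jacobian J = [[-y - 1, -x + 1], [-10·x - 3·y^2 - 4·y, -6·x·y - 4·x - 1]].
At the point, J = [[-0.5000, 1.5000], [6.2500, -0.5000]] (det J = -9.1250).
Solving J·Δ = −F gives Δ = (-0.2534, 0.0822).
Then the next iterate is (x, y)₁ = (-0.7534, -0.4178).
Re-evaluating at (-0.7534, -0.4178): F = (0.020829, -0.284807), so ‖F‖₂ = 0.2856.

0.2856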